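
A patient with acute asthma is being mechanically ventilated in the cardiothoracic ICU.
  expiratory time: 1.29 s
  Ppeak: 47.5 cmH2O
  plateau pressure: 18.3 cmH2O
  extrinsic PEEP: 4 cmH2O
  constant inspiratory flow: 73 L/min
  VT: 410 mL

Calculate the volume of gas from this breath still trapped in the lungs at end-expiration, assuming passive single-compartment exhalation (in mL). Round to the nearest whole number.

63

Flow: 73 L/min ÷ 60 = 1.2167 L/s.
R = (PIP − Pplat)/V̇ = (47.5 − 18.3) / 1.2167 = 29.2/1.2167 = 23.999 cmH2O·s/L.
C = Vt/(Pplat − PEEP) = 410.0 / (18.3 − 4) = 410.0/14.3 = 28.671 mL/cmH2O.
τ = R × C = 23.999 × 0.02867 L/cmH2O = 0.6881 s.
Fraction remaining = e^(−Te/τ) = e^(−1.29/0.6881) = 0.1534.
Trapped volume = 410.0 × 0.1534 = 62.894 mL.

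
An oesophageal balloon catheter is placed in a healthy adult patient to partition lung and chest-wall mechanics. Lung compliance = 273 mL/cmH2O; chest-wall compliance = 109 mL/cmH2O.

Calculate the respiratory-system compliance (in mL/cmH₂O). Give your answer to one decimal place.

Lung and chest wall are elastances in series: 1/Crs = 1/CL + 1/Ccw.
1/Crs = 1/273 + 1/109 = 0.01284.
Crs = 77.882 mL/cmH2O.

77.9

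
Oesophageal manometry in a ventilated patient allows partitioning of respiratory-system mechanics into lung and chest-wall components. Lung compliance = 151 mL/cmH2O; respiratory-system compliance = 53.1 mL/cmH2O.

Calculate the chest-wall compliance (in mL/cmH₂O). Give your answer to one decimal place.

81.9

1/Ccw = 1/Crs − 1/CL.
1/Ccw = 1/53.1 − 1/151 = 0.01221.
Ccw = 81.9 mL/cmH2O.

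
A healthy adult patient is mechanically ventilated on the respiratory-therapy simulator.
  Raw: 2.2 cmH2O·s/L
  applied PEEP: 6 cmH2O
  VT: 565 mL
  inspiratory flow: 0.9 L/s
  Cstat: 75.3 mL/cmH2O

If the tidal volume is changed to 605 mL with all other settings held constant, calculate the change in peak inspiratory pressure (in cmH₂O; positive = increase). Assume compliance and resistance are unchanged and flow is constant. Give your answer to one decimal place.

PIP = Vt/C + R·V̇ + PEEP (constant-flow equation of motion).
Only the elastic term changes: ΔPIP = ΔVt / C = (605 − 565) / 75.3 = 0.5312 cmH2O.

0.5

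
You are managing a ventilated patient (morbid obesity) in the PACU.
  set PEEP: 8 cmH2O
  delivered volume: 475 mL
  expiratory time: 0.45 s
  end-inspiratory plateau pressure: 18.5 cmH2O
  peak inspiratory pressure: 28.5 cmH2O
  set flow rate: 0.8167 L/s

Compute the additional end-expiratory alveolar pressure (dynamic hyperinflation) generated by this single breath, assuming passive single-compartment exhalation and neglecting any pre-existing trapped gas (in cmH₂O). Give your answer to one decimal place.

4.7

R = (PIP − Pplat)/V̇ = (28.5 − 18.5) / 0.8167 = 10.0/0.8167 = 12.244 cmH2O·s/L.
C = Vt/(Pplat − PEEP) = 475.0 / (18.5 − 8) = 475.0/10.5 = 45.238 mL/cmH2O.
τ = R × C = 12.244 × 0.04524 L/cmH2O = 0.5539 s.
Fraction remaining = e^(−Te/τ) = e^(−0.45/0.5539) = 0.4438; trapped volume = 475.0 × 0.4438 = 210.81 mL.
Additional alveolar pressure from trapping ≈ V_trapped / C = 210.81 / 45.238 = 4.66 cmH2O.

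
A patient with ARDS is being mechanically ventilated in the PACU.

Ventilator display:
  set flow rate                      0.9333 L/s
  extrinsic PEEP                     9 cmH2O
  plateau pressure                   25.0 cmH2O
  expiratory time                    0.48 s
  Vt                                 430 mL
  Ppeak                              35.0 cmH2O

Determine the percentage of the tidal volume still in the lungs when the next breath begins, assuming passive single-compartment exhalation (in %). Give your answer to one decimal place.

R = (PIP − Pplat)/V̇ = (35.0 − 25.0) / 0.9333 = 10.0/0.9333 = 10.715 cmH2O·s/L.
C = Vt/(Pplat − PEEP) = 430.0 / (25.0 − 9) = 430.0/16.0 = 26.875 mL/cmH2O.
τ = R × C = 10.715 × 0.02688 L/cmH2O = 0.288 s.
Fraction remaining at end-expiration = e^(−Te/τ) = e^(−0.48/0.288) = 0.1889 → 18.89%.

18.9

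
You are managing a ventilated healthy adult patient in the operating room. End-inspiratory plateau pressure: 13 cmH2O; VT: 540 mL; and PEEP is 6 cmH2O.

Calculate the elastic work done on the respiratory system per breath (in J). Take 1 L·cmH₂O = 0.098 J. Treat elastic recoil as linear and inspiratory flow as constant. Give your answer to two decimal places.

Elastic work ≈ ½ × (Pplat − PEEP) × Vt = 0.5 × (13 − 6) × 0.540 L = 0.5 × 7.0 × 0.540 = 1.89 L·cmH2O.
× 0.098 J/(L·cmH2O) → 0.1852 J.

0.19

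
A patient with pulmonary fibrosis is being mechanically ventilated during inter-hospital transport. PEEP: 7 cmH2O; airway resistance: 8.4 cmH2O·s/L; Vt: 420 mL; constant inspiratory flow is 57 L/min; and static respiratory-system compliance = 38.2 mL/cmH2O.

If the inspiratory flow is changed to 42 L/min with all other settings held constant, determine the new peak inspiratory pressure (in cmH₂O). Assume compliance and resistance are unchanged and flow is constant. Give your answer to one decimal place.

23.9

Flow: 57 L/min ÷ 60 = 0.95 L/s.
New flow: 42 L/min ÷ 60 = 0.7 L/s.
PIP = Vt/C + R·V̇ + PEEP (constant-flow equation of motion).
Only the resistive term changes: ΔPIP = R × ΔV̇ = 8.4 × (0.7 − 0.95) = 8.4 × -0.25 = -2.1 cmH2O.
Original PIP = 420/38.2 + 8.4×0.95 + 7 = 25.975 cmH2O; new PIP = 25.975 + (-2.1) = 23.875 cmH2O.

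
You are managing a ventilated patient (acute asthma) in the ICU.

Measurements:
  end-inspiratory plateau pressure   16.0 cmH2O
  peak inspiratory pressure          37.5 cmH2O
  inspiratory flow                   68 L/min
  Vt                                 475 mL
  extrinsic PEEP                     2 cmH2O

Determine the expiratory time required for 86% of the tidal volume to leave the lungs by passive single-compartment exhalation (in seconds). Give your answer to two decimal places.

Flow: 68 L/min ÷ 60 = 1.1333 L/s.
R = (PIP − Pplat)/V̇ = (37.5 − 16.0) / 1.1333 = 21.5/1.1333 = 18.971 cmH2O·s/L.
C = Vt/(Pplat − PEEP) = 475.0 / (16.0 − 2) = 475.0/14.0 = 33.929 mL/cmH2O.
τ = R × C = 18.971 × 0.03393 L/cmH2O = 0.6437 s.
t = −τ·ln(1 − 0.86) = −0.6437·ln(0.14) = 1.266 s.

1.27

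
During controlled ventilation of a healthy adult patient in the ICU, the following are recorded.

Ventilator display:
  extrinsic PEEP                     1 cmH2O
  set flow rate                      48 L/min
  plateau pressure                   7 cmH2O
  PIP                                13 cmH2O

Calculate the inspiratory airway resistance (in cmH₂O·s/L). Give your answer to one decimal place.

Flow: 48 L/min ÷ 60 = 0.8 L/s.
Raw = (PIP − Pplat) / flow = (13 − 7) / 0.8 = 6.0 / 0.8 = 7.5 cmH2O·s/L.

7.5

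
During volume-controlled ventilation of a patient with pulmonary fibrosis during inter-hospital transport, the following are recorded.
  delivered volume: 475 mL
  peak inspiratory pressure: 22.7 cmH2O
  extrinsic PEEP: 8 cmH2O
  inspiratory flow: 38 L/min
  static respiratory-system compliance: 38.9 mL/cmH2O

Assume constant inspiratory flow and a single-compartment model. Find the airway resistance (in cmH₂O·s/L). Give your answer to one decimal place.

3.9

Flow: 38 L/min ÷ 60 = 0.6333 L/s.
Equation of motion (constant flow): PIP = Vt/C + R·V̇ + PEEP.
R·V̇ = PIP − Vt/C − PEEP = 22.7 − 475/38.9 − 8 = 22.7 − 12.211 − 8 = 2.489 cmH2O.
R = 2.489 / 0.6333 = 3.93 cmH2O·s/L.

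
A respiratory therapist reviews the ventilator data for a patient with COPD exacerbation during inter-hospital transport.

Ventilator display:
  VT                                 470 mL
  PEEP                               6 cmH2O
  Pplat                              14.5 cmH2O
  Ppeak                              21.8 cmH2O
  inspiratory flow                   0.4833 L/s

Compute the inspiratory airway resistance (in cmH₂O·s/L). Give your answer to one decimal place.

15.1

Raw = (PIP − Pplat) / flow = (21.8 − 14.5) / 0.4833 = 7.3 / 0.4833 = 15.104 cmH2O·s/L.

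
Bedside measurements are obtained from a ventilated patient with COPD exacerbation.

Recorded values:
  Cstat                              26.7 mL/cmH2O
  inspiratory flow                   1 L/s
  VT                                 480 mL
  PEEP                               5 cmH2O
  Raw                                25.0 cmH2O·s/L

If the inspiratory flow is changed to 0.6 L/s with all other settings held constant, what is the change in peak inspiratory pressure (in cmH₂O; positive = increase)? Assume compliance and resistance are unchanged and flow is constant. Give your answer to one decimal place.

-10.0

PIP = Vt/C + R·V̇ + PEEP (constant-flow equation of motion).
Only the resistive term changes: ΔPIP = R × ΔV̇ = 25.0 × (0.6 − 1) = 25.0 × -0.4 = -10.0 cmH2O.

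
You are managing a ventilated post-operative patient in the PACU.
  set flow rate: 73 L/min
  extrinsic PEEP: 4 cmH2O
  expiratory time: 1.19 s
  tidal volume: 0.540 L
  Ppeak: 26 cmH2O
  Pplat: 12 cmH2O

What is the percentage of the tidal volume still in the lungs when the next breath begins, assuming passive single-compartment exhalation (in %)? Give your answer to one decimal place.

Flow: 73 L/min ÷ 60 = 1.2167 L/s.
R = (PIP − Pplat)/V̇ = (26 − 12) / 1.2167 = 14.0/1.2167 = 11.507 cmH2O·s/L.
C = Vt/(Pplat − PEEP) = 540.0 / (12 − 4) = 540.0/8.0 = 67.5 mL/cmH2O.
τ = R × C = 11.507 × 0.0675 L/cmH2O = 0.7767 s.
Fraction remaining at end-expiration = e^(−Te/τ) = e^(−1.19/0.7767) = 0.2161 → 21.61%.

21.6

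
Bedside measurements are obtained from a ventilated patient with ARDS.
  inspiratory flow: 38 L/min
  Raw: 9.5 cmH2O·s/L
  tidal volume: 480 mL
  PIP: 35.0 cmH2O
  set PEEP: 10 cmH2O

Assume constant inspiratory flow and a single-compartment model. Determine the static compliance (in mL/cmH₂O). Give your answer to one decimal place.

Flow: 38 L/min ÷ 60 = 0.6333 L/s.
Equation of motion (constant flow): PIP = Vt/C + R·V̇ + PEEP.
Vt/C = PIP − R·V̇ − PEEP = 35.0 − 9.5×0.6333 − 10 = 35.0 − 6.016 − 10 = 18.984 cmH2O.
C = Vt / 18.984 = 480 / 18.984 = 25.284 mL/cmH2O.

25.3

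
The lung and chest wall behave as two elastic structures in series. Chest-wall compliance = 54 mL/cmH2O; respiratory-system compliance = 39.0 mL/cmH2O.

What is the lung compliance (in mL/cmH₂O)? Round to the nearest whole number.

1/CL = 1/Crs − 1/Ccw.
1/CL = 1/39.0 − 1/54 = 0.007123.
CL = 140.39 mL/cmH2O.

140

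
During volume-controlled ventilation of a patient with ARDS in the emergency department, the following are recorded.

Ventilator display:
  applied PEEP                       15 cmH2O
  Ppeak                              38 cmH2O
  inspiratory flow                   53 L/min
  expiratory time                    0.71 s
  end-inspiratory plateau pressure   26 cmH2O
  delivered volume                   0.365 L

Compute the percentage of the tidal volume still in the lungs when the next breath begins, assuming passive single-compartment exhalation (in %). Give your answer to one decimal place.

Flow: 53 L/min ÷ 60 = 0.8833 L/s.
R = (PIP − Pplat)/V̇ = (38 − 26) / 0.8833 = 12.0/0.8833 = 13.585 cmH2O·s/L.
C = Vt/(Pplat − PEEP) = 365.0 / (26 − 15) = 365.0/11.0 = 33.182 mL/cmH2O.
τ = R × C = 13.585 × 0.03318 L/cmH2O = 0.4508 s.
Fraction remaining at end-expiration = e^(−Te/τ) = e^(−0.71/0.4508) = 0.207 → 20.7%.

20.7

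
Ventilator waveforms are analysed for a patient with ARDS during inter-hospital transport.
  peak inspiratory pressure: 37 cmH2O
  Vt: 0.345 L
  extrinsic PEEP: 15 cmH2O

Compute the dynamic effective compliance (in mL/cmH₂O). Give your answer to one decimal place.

Dynamic compliance = Vt / (PIP − PEEP) = 345 / (37 − 15) = 345 / 22.0 = 15.682 mL/cmH2O.

15.7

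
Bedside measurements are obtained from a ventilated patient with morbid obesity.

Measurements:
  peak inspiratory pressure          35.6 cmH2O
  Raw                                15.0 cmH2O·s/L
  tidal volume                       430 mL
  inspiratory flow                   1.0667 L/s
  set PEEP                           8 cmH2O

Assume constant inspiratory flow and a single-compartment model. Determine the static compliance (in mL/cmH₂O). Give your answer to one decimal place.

37.1

Equation of motion (constant flow): PIP = Vt/C + R·V̇ + PEEP.
Vt/C = PIP − R·V̇ − PEEP = 35.6 − 15.0×1.0667 − 8 = 35.6 − 16.001 − 8 = 11.599 cmH2O.
C = Vt / 11.599 = 430 / 11.599 = 37.072 mL/cmH2O.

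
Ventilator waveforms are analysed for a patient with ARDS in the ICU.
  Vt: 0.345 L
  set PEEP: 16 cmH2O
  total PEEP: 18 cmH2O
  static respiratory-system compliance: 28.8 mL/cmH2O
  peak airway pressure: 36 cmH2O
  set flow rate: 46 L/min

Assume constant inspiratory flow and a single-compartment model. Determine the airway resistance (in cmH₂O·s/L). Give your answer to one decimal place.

Flow: 46 L/min ÷ 60 = 0.7667 L/s.
Total PEEP = 18 cmH2O (set 16 + intrinsic 2); this is the baseline alveolar pressure.
Equation of motion (constant flow): PIP = Vt/C + R·V̇ + PEEP.
R·V̇ = PIP − Vt/C − PEEP = 36 − 345/28.8 − 18 = 36 − 11.979 − 18 = 6.021 cmH2O.
R = 6.021 / 0.7667 = 7.853 cmH2O·s/L.

7.9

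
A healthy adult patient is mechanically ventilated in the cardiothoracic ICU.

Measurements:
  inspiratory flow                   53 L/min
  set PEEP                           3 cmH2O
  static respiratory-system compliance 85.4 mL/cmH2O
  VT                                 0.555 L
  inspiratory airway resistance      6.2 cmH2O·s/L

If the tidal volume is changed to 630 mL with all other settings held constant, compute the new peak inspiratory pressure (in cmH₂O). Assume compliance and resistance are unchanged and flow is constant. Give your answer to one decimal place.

Flow: 53 L/min ÷ 60 = 0.8833 L/s.
PIP = Vt/C + R·V̇ + PEEP (constant-flow equation of motion).
Only the elastic term changes: ΔPIP = ΔVt / C = (630 − 555) / 85.4 = 0.8782 cmH2O.
Original PIP = 555/85.4 + 6.2×0.8833 + 3 = 14.975 cmH2O; new PIP = 14.975 + (0.8782) = 15.853 cmH2O.

15.9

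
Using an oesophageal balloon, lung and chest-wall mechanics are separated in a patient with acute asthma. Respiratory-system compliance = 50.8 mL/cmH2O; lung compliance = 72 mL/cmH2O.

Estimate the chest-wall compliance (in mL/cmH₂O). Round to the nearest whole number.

1/Ccw = 1/Crs − 1/CL.
1/Ccw = 1/50.8 − 1/72 = 0.005796.
Ccw = 172.53 mL/cmH2O.

173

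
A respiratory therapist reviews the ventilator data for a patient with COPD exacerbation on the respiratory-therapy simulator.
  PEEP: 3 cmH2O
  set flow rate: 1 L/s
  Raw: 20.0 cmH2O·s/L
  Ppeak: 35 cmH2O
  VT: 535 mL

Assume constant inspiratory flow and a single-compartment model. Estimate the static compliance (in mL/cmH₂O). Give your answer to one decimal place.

44.6

Equation of motion (constant flow): PIP = Vt/C + R·V̇ + PEEP.
Vt/C = PIP − R·V̇ − PEEP = 35 − 20.0×1 − 3 = 35 − 20.0 − 3 = 12.0 cmH2O.
C = Vt / 12.0 = 535 / 12.0 = 44.583 mL/cmH2O.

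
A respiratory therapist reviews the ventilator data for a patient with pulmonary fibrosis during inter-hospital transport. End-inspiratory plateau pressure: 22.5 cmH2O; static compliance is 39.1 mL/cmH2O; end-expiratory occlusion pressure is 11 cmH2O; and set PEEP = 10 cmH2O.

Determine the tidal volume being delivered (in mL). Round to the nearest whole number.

450

End-expiratory occlusion gives total PEEP = 11 cmH2O (intrinsic PEEP = 11 − 10 = 1). Use total PEEP for the elastic gradient.
Vt = Cstat × (Pplat − PEEPtotal) = 39.1 × (22.5 − 11) = 39.1 × 11.5 = 449.65 mL.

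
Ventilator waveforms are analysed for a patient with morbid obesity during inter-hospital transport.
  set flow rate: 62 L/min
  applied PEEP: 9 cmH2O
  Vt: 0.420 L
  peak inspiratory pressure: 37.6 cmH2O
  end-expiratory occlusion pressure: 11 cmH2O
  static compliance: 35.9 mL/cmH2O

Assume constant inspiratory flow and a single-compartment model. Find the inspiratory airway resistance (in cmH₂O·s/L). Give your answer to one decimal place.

14.4

Flow: 62 L/min ÷ 60 = 1.0333 L/s.
Total PEEP = 11 cmH2O (set 9 + intrinsic 2); this is the baseline alveolar pressure.
Equation of motion (constant flow): PIP = Vt/C + R·V̇ + PEEP.
R·V̇ = PIP − Vt/C − PEEP = 37.6 − 420/35.9 − 11 = 37.6 − 11.699 − 11 = 14.901 cmH2O.
R = 14.901 / 1.0333 = 14.421 cmH2O·s/L.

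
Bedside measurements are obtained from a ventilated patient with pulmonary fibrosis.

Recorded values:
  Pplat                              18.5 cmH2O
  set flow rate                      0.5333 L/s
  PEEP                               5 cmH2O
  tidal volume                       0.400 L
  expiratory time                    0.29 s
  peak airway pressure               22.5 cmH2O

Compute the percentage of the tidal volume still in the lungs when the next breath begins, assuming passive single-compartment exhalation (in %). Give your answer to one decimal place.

R = (PIP − Pplat)/V̇ = (22.5 − 18.5) / 0.5333 = 4.0/0.5333 = 7.5 cmH2O·s/L.
C = Vt/(Pplat − PEEP) = 400.0 / (18.5 − 5) = 400.0/13.5 = 29.63 mL/cmH2O.
τ = R × C = 7.5 × 0.02963 L/cmH2O = 0.2222 s.
Fraction remaining at end-expiration = e^(−Te/τ) = e^(−0.29/0.2222) = 0.2711 → 27.11%.

27.1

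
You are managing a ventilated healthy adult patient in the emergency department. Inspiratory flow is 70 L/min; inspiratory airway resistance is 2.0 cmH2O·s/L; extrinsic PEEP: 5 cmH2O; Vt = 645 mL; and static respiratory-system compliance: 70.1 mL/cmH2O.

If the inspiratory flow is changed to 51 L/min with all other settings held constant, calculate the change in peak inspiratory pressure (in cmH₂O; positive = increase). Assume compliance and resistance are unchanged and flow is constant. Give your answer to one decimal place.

-0.6

Flow: 70 L/min ÷ 60 = 1.1667 L/s.
New flow: 51 L/min ÷ 60 = 0.85 L/s.
PIP = Vt/C + R·V̇ + PEEP (constant-flow equation of motion).
Only the resistive term changes: ΔPIP = R × ΔV̇ = 2.0 × (0.85 − 1.1667) = 2.0 × -0.3167 = -0.6334 cmH2O.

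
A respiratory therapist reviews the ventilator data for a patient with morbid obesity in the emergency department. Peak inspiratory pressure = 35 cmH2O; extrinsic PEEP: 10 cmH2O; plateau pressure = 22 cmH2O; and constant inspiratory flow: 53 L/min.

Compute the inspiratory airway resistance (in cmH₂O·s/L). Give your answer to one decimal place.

14.7

Flow: 53 L/min ÷ 60 = 0.8833 L/s.
Raw = (PIP − Pplat) / flow = (35 − 22) / 0.8833 = 13.0 / 0.8833 = 14.718 cmH2O·s/L.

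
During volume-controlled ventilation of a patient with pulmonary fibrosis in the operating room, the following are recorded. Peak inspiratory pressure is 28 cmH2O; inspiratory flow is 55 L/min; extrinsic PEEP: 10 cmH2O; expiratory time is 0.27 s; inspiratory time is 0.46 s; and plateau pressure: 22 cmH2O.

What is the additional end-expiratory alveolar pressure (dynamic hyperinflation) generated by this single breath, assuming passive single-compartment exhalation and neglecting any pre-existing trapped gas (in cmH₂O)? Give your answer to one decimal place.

Flow: 55 L/min ÷ 60 = 0.9167 L/s.
Vt = flow × Ti = 0.9167 L/s × 0.46 s × 1000 mL/L = 421.68 mL.
R = (PIP − Pplat)/V̇ = (28 − 22) / 0.9167 = 6.0/0.9167 = 6.545 cmH2O·s/L.
C = Vt/(Pplat − PEEP) = 421.68 / (22 − 10) = 421.68/12.0 = 35.14 mL/cmH2O.
τ = R × C = 6.545 × 0.03514 L/cmH2O = 0.23 s.
Fraction remaining = e^(−Te/τ) = e^(−0.27/0.23) = 0.3092; trapped volume = 421.68 × 0.3092 = 130.38 mL.
Additional alveolar pressure from trapping ≈ V_trapped / C = 130.38 / 35.14 = 3.71 cmH2O.

3.7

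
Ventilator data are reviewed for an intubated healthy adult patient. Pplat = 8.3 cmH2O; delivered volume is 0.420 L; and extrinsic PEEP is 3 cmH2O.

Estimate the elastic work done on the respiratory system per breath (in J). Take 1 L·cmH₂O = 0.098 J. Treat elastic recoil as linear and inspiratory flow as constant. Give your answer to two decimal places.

Elastic work ≈ ½ × (Pplat − PEEP) × Vt = 0.5 × (8.3 − 3) × 0.420 L = 0.5 × 5.3 × 0.420 = 1.113 L·cmH2O.
× 0.098 J/(L·cmH2O) → 0.1091 J.

0.11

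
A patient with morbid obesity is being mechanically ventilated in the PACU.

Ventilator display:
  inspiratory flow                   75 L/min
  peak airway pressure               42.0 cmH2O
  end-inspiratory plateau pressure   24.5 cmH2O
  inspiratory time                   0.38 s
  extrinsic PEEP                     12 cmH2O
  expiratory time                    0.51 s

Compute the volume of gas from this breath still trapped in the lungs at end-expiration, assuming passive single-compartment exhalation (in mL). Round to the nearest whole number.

Flow: 75 L/min ÷ 60 = 1.25 L/s.
Vt = flow × Ti = 1.25 L/s × 0.38 s × 1000 mL/L = 475.0 mL.
R = (PIP − Pplat)/V̇ = (42.0 − 24.5) / 1.25 = 17.5/1.25 = 14.0 cmH2O·s/L.
C = Vt/(Pplat − PEEP) = 475.0 / (24.5 − 12) = 475.0/12.5 = 38.0 mL/cmH2O.
τ = R × C = 14.0 × 0.038 L/cmH2O = 0.532 s.
Fraction remaining = e^(−Te/τ) = e^(−0.51/0.532) = 0.3834.
Trapped volume = 475.0 × 0.3834 = 182.12 mL.

182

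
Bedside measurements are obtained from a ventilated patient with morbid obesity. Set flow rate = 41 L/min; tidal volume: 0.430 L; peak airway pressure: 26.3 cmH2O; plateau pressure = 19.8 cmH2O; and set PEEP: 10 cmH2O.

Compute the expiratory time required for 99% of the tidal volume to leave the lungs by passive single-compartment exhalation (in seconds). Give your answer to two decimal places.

1.92

Flow: 41 L/min ÷ 60 = 0.6833 L/s.
R = (PIP − Pplat)/V̇ = (26.3 − 19.8) / 0.6833 = 6.5/0.6833 = 9.513 cmH2O·s/L.
C = Vt/(Pplat − PEEP) = 430.0 / (19.8 − 10) = 430.0/9.8 = 43.878 mL/cmH2O.
τ = R × C = 9.513 × 0.04388 L/cmH2O = 0.4174 s.
t = −τ·ln(1 − 0.99) = −0.4174·ln(0.01) = 1.922 s.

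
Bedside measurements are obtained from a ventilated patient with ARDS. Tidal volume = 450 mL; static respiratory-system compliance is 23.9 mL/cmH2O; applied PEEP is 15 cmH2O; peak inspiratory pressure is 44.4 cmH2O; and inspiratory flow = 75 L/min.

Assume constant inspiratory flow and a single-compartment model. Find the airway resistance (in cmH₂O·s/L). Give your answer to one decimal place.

8.5

Flow: 75 L/min ÷ 60 = 1.25 L/s.
Equation of motion (constant flow): PIP = Vt/C + R·V̇ + PEEP.
R·V̇ = PIP − Vt/C − PEEP = 44.4 − 450/23.9 − 15 = 44.4 − 18.828 − 15 = 10.572 cmH2O.
R = 10.572 / 1.25 = 8.458 cmH2O·s/L.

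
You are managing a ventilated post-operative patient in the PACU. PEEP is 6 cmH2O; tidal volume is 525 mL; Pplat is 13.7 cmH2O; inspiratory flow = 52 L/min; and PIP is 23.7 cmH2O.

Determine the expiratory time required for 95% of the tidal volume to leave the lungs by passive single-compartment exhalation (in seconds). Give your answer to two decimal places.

2.36

Flow: 52 L/min ÷ 60 = 0.8667 L/s.
R = (PIP − Pplat)/V̇ = (23.7 − 13.7) / 0.8667 = 10.0/0.8667 = 11.538 cmH2O·s/L.
C = Vt/(Pplat − PEEP) = 525.0 / (13.7 − 6) = 525.0/7.7 = 68.182 mL/cmH2O.
τ = R × C = 11.538 × 0.06818 L/cmH2O = 0.7867 s.
t = −τ·ln(1 − 0.95) = −0.7867·ln(0.05) = 2.357 s.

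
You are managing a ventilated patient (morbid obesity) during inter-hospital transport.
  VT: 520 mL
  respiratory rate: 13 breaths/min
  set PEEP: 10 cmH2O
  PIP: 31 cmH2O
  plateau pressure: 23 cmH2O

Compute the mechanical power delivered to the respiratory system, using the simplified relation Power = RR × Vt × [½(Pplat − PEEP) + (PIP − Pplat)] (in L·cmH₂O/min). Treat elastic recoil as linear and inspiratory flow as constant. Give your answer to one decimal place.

98.0

Per-breath work = Vt × [½(Pplat−PEEP) + (PIP−Pplat)] = 0.520 × [0.5×13.0 + 8.0] = 0.520 × 14.5 = 7.54 L·cmH2O.
Power = 13 × 7.54 = 98.02 L·cmH2O/min.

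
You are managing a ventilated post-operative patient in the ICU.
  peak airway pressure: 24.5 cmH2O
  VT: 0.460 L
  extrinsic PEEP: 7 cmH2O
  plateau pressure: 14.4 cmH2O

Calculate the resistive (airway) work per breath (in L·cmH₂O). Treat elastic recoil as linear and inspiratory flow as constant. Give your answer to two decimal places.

4.65

With constant inspiratory flow the resistive pressure is constant at PIP − Pplat = 24.5 − 14.4 = 10.1 cmH2O, so resistive work = 10.1 × 0.460 = 4.646 L·cmH2O.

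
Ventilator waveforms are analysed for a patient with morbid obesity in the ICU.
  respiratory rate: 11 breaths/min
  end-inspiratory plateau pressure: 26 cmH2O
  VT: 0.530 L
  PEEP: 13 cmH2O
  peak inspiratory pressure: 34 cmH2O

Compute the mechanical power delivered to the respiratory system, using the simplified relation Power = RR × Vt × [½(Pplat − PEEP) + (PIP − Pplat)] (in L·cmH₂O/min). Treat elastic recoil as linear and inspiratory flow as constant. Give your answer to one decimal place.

Per-breath work = Vt × [½(Pplat−PEEP) + (PIP−Pplat)] = 0.530 × [0.5×13.0 + 8.0] = 0.530 × 14.5 = 7.685 L·cmH2O.
Power = 11 × 7.685 = 84.535 L·cmH2O/min.

84.5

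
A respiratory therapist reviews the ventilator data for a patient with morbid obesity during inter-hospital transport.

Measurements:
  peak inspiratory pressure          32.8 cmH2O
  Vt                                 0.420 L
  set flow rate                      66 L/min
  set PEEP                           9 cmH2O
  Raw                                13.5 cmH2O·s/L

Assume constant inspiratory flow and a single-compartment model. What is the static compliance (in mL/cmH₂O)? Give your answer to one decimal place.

Flow: 66 L/min ÷ 60 = 1.1 L/s.
Equation of motion (constant flow): PIP = Vt/C + R·V̇ + PEEP.
Vt/C = PIP − R·V̇ − PEEP = 32.8 − 13.5×1.1 − 9 = 32.8 − 14.85 − 9 = 8.95 cmH2O.
C = Vt / 8.95 = 420 / 8.95 = 46.927 mL/cmH2O.

46.9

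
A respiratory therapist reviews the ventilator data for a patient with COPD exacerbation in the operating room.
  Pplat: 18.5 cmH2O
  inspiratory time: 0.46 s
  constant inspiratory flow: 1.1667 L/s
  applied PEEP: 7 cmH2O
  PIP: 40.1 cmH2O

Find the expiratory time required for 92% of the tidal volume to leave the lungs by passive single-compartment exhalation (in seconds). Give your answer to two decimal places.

Vt = flow × Ti = 1.1667 L/s × 0.46 s × 1000 mL/L = 536.68 mL.
R = (PIP − Pplat)/V̇ = (40.1 − 18.5) / 1.1667 = 21.6/1.1667 = 18.514 cmH2O·s/L.
C = Vt/(Pplat − PEEP) = 536.68 / (18.5 − 7) = 536.68/11.5 = 46.668 mL/cmH2O.
τ = R × C = 18.514 × 0.04667 L/cmH2O = 0.864 s.
t = −τ·ln(1 − 0.92) = −0.864·ln(0.08) = 2.182 s.

2.18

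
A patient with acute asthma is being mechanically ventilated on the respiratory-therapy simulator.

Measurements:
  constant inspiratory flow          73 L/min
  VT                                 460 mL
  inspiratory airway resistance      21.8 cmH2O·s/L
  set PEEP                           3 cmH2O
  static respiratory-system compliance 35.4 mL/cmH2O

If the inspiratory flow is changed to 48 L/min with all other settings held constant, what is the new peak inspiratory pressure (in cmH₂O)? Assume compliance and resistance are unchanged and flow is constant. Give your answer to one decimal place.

33.4

Flow: 73 L/min ÷ 60 = 1.2167 L/s.
New flow: 48 L/min ÷ 60 = 0.8 L/s.
PIP = Vt/C + R·V̇ + PEEP (constant-flow equation of motion).
Only the resistive term changes: ΔPIP = R × ΔV̇ = 21.8 × (0.8 − 1.2167) = 21.8 × -0.4167 = -9.084 cmH2O.
Original PIP = 460/35.4 + 21.8×1.2167 + 3 = 42.518 cmH2O; new PIP = 42.518 + (-9.084) = 33.434 cmH2O.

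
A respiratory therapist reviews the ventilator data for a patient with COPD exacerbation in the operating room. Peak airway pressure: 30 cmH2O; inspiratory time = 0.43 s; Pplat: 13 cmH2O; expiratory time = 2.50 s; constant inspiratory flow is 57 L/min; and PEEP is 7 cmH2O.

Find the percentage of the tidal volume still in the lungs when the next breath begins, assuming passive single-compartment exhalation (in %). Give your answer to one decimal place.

12.8

Flow: 57 L/min ÷ 60 = 0.95 L/s.
Vt = flow × Ti = 0.95 L/s × 0.43 s × 1000 mL/L = 408.5 mL.
R = (PIP − Pplat)/V̇ = (30 − 13) / 0.95 = 17.0/0.95 = 17.895 cmH2O·s/L.
C = Vt/(Pplat − PEEP) = 408.5 / (13 − 7) = 408.5/6.0 = 68.083 mL/cmH2O.
τ = R × C = 17.895 × 0.06808 L/cmH2O = 1.218 s.
Fraction remaining at end-expiration = e^(−Te/τ) = e^(−2.50/1.218) = 0.1284 → 12.84%.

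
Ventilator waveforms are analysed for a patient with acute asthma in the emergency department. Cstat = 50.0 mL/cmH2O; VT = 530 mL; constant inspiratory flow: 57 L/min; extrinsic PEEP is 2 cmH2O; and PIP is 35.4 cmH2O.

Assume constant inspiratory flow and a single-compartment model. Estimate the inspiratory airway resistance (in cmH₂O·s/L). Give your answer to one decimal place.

24.0

Flow: 57 L/min ÷ 60 = 0.95 L/s.
Equation of motion (constant flow): PIP = Vt/C + R·V̇ + PEEP.
R·V̇ = PIP − Vt/C − PEEP = 35.4 − 530/50.0 − 2 = 35.4 − 10.6 − 2 = 22.8 cmH2O.
R = 22.8 / 0.95 = 24.0 cmH2O·s/L.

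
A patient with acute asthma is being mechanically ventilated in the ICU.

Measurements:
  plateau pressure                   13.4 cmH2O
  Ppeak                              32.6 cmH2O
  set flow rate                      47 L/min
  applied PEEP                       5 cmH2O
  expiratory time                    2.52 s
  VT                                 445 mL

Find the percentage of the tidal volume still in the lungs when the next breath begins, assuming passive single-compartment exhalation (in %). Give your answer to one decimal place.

14.4

Flow: 47 L/min ÷ 60 = 0.7833 L/s.
R = (PIP − Pplat)/V̇ = (32.6 − 13.4) / 0.7833 = 19.2/0.7833 = 24.512 cmH2O·s/L.
C = Vt/(Pplat − PEEP) = 445.0 / (13.4 − 5) = 445.0/8.4 = 52.976 mL/cmH2O.
τ = R × C = 24.512 × 0.05298 L/cmH2O = 1.299 s.
Fraction remaining at end-expiration = e^(−Te/τ) = e^(−2.52/1.299) = 0.1437 → 14.37%.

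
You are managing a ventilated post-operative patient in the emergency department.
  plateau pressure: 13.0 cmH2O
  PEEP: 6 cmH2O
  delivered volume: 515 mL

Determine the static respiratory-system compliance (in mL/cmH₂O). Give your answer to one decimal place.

Cstat = Vt / (Pplat − PEEP) = 515 / (13.0 − 6) = 515 / 7.0 = 73.571 mL/cmH2O.

73.6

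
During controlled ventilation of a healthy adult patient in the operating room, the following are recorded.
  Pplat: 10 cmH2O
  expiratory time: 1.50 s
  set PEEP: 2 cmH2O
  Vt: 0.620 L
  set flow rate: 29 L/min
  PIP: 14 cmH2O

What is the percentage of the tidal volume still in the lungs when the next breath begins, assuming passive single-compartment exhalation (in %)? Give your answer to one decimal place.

9.6

Flow: 29 L/min ÷ 60 = 0.4833 L/s.
R = (PIP − Pplat)/V̇ = (14 − 10) / 0.4833 = 4.0/0.4833 = 8.276 cmH2O·s/L.
C = Vt/(Pplat − PEEP) = 620.0 / (10 − 2) = 620.0/8.0 = 77.5 mL/cmH2O.
τ = R × C = 8.276 × 0.0775 L/cmH2O = 0.6414 s.
Fraction remaining at end-expiration = e^(−Te/τ) = e^(−1.50/0.6414) = 0.09646 → 9.646%.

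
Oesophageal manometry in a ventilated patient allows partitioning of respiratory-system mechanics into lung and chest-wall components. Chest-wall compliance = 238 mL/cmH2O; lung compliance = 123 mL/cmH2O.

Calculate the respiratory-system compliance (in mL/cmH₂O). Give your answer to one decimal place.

Lung and chest wall are elastances in series: 1/Crs = 1/CL + 1/Ccw.
1/Crs = 1/123 + 1/238 = 0.01233.
Crs = 81.103 mL/cmH2O.

81.1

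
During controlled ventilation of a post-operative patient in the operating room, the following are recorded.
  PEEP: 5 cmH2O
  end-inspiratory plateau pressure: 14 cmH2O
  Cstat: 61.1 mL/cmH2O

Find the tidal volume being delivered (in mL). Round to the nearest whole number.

550

Vt = Cstat × (Pplat − PEEP) = 61.1 × (14 − 5) = 61.1 × 9.0 = 549.9 mL.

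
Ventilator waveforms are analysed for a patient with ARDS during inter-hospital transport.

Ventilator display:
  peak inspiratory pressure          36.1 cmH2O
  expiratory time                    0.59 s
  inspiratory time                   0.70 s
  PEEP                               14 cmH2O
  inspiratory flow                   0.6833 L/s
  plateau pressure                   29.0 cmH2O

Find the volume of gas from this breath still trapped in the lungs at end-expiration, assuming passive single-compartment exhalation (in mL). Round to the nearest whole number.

81

Vt = flow × Ti = 0.6833 L/s × 0.70 s × 1000 mL/L = 478.31 mL.
R = (PIP − Pplat)/V̇ = (36.1 − 29.0) / 0.6833 = 7.1/0.6833 = 10.391 cmH2O·s/L.
C = Vt/(Pplat − PEEP) = 478.31 / (29.0 − 14) = 478.31/15.0 = 31.887 mL/cmH2O.
τ = R × C = 10.391 × 0.03189 L/cmH2O = 0.3314 s.
Fraction remaining = e^(−Te/τ) = e^(−0.59/0.3314) = 0.1686.
Trapped volume = 478.31 × 0.1686 = 80.643 mL.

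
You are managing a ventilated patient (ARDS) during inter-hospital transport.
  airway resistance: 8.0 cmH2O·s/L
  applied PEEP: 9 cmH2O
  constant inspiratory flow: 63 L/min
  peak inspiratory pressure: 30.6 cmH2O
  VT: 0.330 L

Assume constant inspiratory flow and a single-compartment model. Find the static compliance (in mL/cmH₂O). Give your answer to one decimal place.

25.0

Flow: 63 L/min ÷ 60 = 1.05 L/s.
Equation of motion (constant flow): PIP = Vt/C + R·V̇ + PEEP.
Vt/C = PIP − R·V̇ − PEEP = 30.6 − 8.0×1.05 − 9 = 30.6 − 8.4 − 9 = 13.2 cmH2O.
C = Vt / 13.2 = 330 / 13.2 = 25.0 mL/cmH2O.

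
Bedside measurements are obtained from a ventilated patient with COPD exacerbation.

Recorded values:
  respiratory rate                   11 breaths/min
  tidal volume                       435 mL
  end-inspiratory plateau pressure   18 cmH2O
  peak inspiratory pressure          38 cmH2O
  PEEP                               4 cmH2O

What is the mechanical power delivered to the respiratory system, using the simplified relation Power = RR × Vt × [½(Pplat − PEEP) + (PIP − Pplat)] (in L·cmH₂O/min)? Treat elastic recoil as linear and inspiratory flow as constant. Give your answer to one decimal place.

Per-breath work = Vt × [½(Pplat−PEEP) + (PIP−Pplat)] = 0.435 × [0.5×14.0 + 20.0] = 0.435 × 27.0 = 11.745 L·cmH2O.
Power = 11 × 11.745 = 129.2 L·cmH2O/min.

129.2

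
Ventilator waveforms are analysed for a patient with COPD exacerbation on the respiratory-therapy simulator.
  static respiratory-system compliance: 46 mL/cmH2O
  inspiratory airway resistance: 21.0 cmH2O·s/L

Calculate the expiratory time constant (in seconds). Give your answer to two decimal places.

τ = R × C = 21.0 × 46 mL/cmH2O = 21.0 × 0.046 L/cmH2O = 0.966 s.

0.97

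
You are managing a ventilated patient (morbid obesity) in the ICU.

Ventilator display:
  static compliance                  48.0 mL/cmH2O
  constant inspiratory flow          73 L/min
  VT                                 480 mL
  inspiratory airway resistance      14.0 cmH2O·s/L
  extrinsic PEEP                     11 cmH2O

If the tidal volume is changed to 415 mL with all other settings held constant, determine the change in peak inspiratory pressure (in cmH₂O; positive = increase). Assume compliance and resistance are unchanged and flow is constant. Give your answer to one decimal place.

-1.4

PIP = Vt/C + R·V̇ + PEEP (constant-flow equation of motion).
Only the elastic term changes: ΔPIP = ΔVt / C = (415 − 480) / 48.0 = -1.354 cmH2O.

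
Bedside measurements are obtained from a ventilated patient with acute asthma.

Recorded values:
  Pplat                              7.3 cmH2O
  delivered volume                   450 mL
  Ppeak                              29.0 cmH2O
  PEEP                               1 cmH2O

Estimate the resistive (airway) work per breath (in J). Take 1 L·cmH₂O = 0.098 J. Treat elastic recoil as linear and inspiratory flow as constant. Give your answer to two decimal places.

With constant inspiratory flow the resistive pressure is constant at PIP − Pplat = 29.0 − 7.3 = 21.7 cmH2O, so resistive work = 21.7 × 0.450 = 9.765 L·cmH2O.
× 0.098 J/(L·cmH2O) → 0.957 J.

0.96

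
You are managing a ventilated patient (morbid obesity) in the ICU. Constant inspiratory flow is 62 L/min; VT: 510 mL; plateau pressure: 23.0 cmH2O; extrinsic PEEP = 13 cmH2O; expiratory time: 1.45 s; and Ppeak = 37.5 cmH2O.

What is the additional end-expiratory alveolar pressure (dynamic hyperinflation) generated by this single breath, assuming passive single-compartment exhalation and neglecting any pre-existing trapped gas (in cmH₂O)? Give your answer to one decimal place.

Flow: 62 L/min ÷ 60 = 1.0333 L/s.
R = (PIP − Pplat)/V̇ = (37.5 − 23.0) / 1.0333 = 14.5/1.0333 = 14.033 cmH2O·s/L.
C = Vt/(Pplat − PEEP) = 510.0 / (23.0 − 13) = 510.0/10.0 = 51.0 mL/cmH2O.
τ = R × C = 14.033 × 0.051 L/cmH2O = 0.7157 s.
Fraction remaining = e^(−Te/τ) = e^(−1.45/0.7157) = 0.1319; trapped volume = 510.0 × 0.1319 = 67.269 mL.
Additional alveolar pressure from trapping ≈ V_trapped / C = 67.269 / 51.0 = 1.319 cmH2O.

1.3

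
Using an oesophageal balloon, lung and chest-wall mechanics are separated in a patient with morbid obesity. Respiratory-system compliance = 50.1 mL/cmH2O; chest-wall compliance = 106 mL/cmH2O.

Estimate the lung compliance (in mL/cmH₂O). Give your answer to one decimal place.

95.0

1/CL = 1/Crs − 1/Ccw.
1/CL = 1/50.1 − 1/106 = 0.01053.
CL = 94.967 mL/cmH2O.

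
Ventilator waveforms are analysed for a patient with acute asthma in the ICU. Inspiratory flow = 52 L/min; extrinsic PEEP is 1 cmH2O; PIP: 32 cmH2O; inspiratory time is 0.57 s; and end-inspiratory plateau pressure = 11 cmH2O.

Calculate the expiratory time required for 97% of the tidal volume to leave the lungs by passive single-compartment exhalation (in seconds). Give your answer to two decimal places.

4.20

Flow: 52 L/min ÷ 60 = 0.8667 L/s.
Vt = flow × Ti = 0.8667 L/s × 0.57 s × 1000 mL/L = 494.02 mL.
R = (PIP − Pplat)/V̇ = (32 − 11) / 0.8667 = 21.0/0.8667 = 24.23 cmH2O·s/L.
C = Vt/(Pplat − PEEP) = 494.02 / (11 − 1) = 494.02/10.0 = 49.402 mL/cmH2O.
τ = R × C = 24.23 × 0.0494 L/cmH2O = 1.197 s.
t = −τ·ln(1 − 0.97) = −1.197·ln(0.03) = 4.197 s.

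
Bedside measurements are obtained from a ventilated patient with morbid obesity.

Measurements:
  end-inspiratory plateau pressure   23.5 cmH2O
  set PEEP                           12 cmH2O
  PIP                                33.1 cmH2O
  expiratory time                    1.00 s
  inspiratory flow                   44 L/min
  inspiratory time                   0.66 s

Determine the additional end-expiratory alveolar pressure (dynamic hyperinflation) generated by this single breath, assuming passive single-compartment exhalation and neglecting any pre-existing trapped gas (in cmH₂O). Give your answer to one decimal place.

Flow: 44 L/min ÷ 60 = 0.7333 L/s.
Vt = flow × Ti = 0.7333 L/s × 0.66 s × 1000 mL/L = 483.98 mL.
R = (PIP − Pplat)/V̇ = (33.1 − 23.5) / 0.7333 = 9.6/0.7333 = 13.092 cmH2O·s/L.
C = Vt/(Pplat − PEEP) = 483.98 / (23.5 − 12) = 483.98/11.5 = 42.085 mL/cmH2O.
τ = R × C = 13.092 × 0.04209 L/cmH2O = 0.551 s.
Fraction remaining = e^(−Te/τ) = e^(−1.00/0.551) = 0.1629; trapped volume = 483.98 × 0.1629 = 78.84 mL.
Additional alveolar pressure from trapping ≈ V_trapped / C = 78.84 / 42.085 = 1.873 cmH2O.

1.9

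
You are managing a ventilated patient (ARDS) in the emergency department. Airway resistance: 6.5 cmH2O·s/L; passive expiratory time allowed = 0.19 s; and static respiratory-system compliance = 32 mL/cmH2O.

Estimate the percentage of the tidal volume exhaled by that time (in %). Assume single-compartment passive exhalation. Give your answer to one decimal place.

τ = R × C = 6.5 × 32 mL/cmH2O = 6.5 × 0.032 L/cmH2O = 0.208 s.
Passive exhalation: V(t)/V₀ = e^(−t/τ) = e^(−0.19/0.208) = 0.4011.
Fraction exhaled = 1 − 0.4011 = 0.5989 → 59.89%.

59.9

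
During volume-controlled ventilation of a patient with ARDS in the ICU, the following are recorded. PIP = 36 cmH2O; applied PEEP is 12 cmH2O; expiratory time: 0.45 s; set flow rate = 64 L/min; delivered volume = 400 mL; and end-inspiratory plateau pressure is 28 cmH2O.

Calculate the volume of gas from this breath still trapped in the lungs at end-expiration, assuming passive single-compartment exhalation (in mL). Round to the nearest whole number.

36

Flow: 64 L/min ÷ 60 = 1.0667 L/s.
R = (PIP − Pplat)/V̇ = (36 − 28) / 1.0667 = 8.0/1.0667 = 7.5 cmH2O·s/L.
C = Vt/(Pplat − PEEP) = 400.0 / (28 − 12) = 400.0/16.0 = 25.0 mL/cmH2O.
τ = R × C = 7.5 × 0.025 L/cmH2O = 0.1875 s.
Fraction remaining = e^(−Te/τ) = e^(−0.45/0.1875) = 0.09072.
Trapped volume = 400.0 × 0.09072 = 36.288 mL.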